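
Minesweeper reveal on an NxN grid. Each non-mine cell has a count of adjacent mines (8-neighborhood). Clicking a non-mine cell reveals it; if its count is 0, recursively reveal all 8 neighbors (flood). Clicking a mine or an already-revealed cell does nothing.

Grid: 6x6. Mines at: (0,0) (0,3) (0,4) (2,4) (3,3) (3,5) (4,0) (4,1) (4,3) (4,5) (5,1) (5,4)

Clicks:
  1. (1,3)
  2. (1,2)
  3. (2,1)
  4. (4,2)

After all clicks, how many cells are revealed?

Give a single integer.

Click 1 (1,3) count=3: revealed 1 new [(1,3)] -> total=1
Click 2 (1,2) count=1: revealed 1 new [(1,2)] -> total=2
Click 3 (2,1) count=0: revealed 8 new [(1,0) (1,1) (2,0) (2,1) (2,2) (3,0) (3,1) (3,2)] -> total=10
Click 4 (4,2) count=4: revealed 1 new [(4,2)] -> total=11

Answer: 11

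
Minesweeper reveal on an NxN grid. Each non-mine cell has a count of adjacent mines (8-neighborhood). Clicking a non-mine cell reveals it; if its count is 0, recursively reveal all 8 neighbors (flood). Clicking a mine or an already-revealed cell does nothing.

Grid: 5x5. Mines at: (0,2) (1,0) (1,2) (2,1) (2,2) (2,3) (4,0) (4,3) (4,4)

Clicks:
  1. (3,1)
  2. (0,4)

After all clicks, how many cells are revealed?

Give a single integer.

Click 1 (3,1) count=3: revealed 1 new [(3,1)] -> total=1
Click 2 (0,4) count=0: revealed 4 new [(0,3) (0,4) (1,3) (1,4)] -> total=5

Answer: 5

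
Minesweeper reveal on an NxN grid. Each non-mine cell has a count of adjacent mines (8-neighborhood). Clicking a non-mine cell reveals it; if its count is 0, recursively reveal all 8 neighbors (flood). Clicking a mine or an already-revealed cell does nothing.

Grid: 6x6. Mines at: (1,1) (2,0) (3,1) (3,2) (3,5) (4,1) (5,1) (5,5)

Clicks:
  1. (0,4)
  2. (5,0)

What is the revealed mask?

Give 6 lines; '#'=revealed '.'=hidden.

Click 1 (0,4) count=0: revealed 12 new [(0,2) (0,3) (0,4) (0,5) (1,2) (1,3) (1,4) (1,5) (2,2) (2,3) (2,4) (2,5)] -> total=12
Click 2 (5,0) count=2: revealed 1 new [(5,0)] -> total=13

Answer: ..####
..####
..####
......
......
#.....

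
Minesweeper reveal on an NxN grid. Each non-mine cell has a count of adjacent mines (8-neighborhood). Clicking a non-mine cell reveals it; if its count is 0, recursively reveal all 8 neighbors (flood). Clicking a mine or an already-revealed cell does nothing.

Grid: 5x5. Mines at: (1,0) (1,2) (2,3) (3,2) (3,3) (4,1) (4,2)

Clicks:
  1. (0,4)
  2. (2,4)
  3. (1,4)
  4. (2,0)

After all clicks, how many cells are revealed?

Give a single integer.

Answer: 6

Derivation:
Click 1 (0,4) count=0: revealed 4 new [(0,3) (0,4) (1,3) (1,4)] -> total=4
Click 2 (2,4) count=2: revealed 1 new [(2,4)] -> total=5
Click 3 (1,4) count=1: revealed 0 new [(none)] -> total=5
Click 4 (2,0) count=1: revealed 1 new [(2,0)] -> total=6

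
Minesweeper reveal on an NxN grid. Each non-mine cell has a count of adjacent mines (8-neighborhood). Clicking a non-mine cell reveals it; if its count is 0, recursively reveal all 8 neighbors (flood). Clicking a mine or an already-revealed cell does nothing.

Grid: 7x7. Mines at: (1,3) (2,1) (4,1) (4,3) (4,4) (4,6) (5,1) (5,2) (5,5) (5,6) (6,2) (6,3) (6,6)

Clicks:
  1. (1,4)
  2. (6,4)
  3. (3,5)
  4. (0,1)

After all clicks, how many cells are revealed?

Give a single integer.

Answer: 9

Derivation:
Click 1 (1,4) count=1: revealed 1 new [(1,4)] -> total=1
Click 2 (6,4) count=2: revealed 1 new [(6,4)] -> total=2
Click 3 (3,5) count=2: revealed 1 new [(3,5)] -> total=3
Click 4 (0,1) count=0: revealed 6 new [(0,0) (0,1) (0,2) (1,0) (1,1) (1,2)] -> total=9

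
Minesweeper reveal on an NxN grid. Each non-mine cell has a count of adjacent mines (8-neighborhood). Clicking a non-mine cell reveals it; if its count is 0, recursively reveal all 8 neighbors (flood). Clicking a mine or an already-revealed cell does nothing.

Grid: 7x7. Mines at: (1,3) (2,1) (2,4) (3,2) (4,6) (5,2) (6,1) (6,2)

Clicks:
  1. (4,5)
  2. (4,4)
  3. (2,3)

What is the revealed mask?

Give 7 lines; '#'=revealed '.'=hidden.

Answer: .......
.......
...#...
...###.
...###.
...####
...####

Derivation:
Click 1 (4,5) count=1: revealed 1 new [(4,5)] -> total=1
Click 2 (4,4) count=0: revealed 13 new [(3,3) (3,4) (3,5) (4,3) (4,4) (5,3) (5,4) (5,5) (5,6) (6,3) (6,4) (6,5) (6,6)] -> total=14
Click 3 (2,3) count=3: revealed 1 new [(2,3)] -> total=15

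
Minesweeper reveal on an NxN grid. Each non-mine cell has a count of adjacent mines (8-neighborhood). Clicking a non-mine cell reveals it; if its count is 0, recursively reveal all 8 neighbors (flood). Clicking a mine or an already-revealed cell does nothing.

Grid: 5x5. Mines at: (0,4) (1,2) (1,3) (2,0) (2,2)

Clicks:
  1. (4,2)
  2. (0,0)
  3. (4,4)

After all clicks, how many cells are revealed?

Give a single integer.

Click 1 (4,2) count=0: revealed 12 new [(2,3) (2,4) (3,0) (3,1) (3,2) (3,3) (3,4) (4,0) (4,1) (4,2) (4,3) (4,4)] -> total=12
Click 2 (0,0) count=0: revealed 4 new [(0,0) (0,1) (1,0) (1,1)] -> total=16
Click 3 (4,4) count=0: revealed 0 new [(none)] -> total=16

Answer: 16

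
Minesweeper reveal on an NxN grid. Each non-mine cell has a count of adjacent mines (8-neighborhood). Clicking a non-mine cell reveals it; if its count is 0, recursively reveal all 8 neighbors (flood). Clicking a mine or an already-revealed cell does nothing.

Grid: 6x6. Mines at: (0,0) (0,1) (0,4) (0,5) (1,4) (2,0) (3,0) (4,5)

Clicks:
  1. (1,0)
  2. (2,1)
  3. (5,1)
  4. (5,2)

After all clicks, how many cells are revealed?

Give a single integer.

Answer: 22

Derivation:
Click 1 (1,0) count=3: revealed 1 new [(1,0)] -> total=1
Click 2 (2,1) count=2: revealed 1 new [(2,1)] -> total=2
Click 3 (5,1) count=0: revealed 20 new [(1,1) (1,2) (1,3) (2,2) (2,3) (2,4) (3,1) (3,2) (3,3) (3,4) (4,0) (4,1) (4,2) (4,3) (4,4) (5,0) (5,1) (5,2) (5,3) (5,4)] -> total=22
Click 4 (5,2) count=0: revealed 0 new [(none)] -> total=22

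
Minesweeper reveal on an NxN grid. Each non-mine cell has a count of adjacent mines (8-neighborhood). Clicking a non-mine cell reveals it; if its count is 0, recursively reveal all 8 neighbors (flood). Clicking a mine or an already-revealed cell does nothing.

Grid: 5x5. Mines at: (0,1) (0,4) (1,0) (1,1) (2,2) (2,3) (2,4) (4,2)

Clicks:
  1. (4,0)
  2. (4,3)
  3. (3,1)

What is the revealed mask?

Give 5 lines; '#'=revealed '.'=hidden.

Answer: .....
.....
##...
##...
##.#.

Derivation:
Click 1 (4,0) count=0: revealed 6 new [(2,0) (2,1) (3,0) (3,1) (4,0) (4,1)] -> total=6
Click 2 (4,3) count=1: revealed 1 new [(4,3)] -> total=7
Click 3 (3,1) count=2: revealed 0 new [(none)] -> total=7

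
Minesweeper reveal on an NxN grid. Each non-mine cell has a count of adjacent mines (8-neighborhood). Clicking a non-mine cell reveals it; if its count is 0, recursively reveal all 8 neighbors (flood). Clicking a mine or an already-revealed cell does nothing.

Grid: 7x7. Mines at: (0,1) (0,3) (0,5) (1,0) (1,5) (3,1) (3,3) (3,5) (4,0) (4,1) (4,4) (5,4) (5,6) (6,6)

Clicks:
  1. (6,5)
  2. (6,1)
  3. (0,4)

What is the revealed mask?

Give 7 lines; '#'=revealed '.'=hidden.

Answer: ....#..
.......
.......
.......
.......
####...
####.#.

Derivation:
Click 1 (6,5) count=3: revealed 1 new [(6,5)] -> total=1
Click 2 (6,1) count=0: revealed 8 new [(5,0) (5,1) (5,2) (5,3) (6,0) (6,1) (6,2) (6,3)] -> total=9
Click 3 (0,4) count=3: revealed 1 new [(0,4)] -> total=10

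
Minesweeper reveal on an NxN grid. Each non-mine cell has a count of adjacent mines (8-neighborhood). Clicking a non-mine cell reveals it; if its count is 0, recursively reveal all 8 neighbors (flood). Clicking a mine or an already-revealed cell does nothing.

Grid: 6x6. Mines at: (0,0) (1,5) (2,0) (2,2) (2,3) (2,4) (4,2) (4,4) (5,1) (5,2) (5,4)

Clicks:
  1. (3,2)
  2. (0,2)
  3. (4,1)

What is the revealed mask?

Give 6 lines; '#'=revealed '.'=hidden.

Click 1 (3,2) count=3: revealed 1 new [(3,2)] -> total=1
Click 2 (0,2) count=0: revealed 8 new [(0,1) (0,2) (0,3) (0,4) (1,1) (1,2) (1,3) (1,4)] -> total=9
Click 3 (4,1) count=3: revealed 1 new [(4,1)] -> total=10

Answer: .####.
.####.
......
..#...
.#....
......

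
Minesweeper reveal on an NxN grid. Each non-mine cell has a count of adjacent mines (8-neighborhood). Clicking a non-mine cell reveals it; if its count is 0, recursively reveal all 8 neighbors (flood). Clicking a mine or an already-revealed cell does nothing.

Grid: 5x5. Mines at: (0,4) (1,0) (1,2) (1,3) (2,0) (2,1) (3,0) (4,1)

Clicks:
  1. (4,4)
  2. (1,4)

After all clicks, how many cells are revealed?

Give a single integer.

Click 1 (4,4) count=0: revealed 9 new [(2,2) (2,3) (2,4) (3,2) (3,3) (3,4) (4,2) (4,3) (4,4)] -> total=9
Click 2 (1,4) count=2: revealed 1 new [(1,4)] -> total=10

Answer: 10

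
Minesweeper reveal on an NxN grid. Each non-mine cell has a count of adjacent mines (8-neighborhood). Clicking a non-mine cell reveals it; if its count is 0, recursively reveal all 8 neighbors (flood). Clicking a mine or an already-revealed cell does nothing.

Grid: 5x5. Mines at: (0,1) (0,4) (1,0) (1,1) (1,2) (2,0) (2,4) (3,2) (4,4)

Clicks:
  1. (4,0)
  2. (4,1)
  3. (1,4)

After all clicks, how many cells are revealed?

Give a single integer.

Answer: 5

Derivation:
Click 1 (4,0) count=0: revealed 4 new [(3,0) (3,1) (4,0) (4,1)] -> total=4
Click 2 (4,1) count=1: revealed 0 new [(none)] -> total=4
Click 3 (1,4) count=2: revealed 1 new [(1,4)] -> total=5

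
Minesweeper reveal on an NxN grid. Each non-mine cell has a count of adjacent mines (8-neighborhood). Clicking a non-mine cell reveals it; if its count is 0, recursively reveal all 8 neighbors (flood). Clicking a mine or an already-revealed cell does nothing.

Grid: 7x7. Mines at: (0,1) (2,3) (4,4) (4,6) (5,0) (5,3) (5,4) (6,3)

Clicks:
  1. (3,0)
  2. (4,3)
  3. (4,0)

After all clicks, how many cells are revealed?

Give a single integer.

Click 1 (3,0) count=0: revealed 12 new [(1,0) (1,1) (1,2) (2,0) (2,1) (2,2) (3,0) (3,1) (3,2) (4,0) (4,1) (4,2)] -> total=12
Click 2 (4,3) count=3: revealed 1 new [(4,3)] -> total=13
Click 3 (4,0) count=1: revealed 0 new [(none)] -> total=13

Answer: 13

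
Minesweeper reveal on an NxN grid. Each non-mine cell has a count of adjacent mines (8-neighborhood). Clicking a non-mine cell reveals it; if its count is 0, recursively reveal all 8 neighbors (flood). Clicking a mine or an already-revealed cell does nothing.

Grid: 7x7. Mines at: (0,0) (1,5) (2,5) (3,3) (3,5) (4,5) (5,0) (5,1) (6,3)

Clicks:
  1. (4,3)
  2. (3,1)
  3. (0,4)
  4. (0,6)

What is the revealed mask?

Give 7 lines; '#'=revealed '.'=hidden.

Answer: .####.#
#####..
#####..
###....
####...
.......
.......

Derivation:
Click 1 (4,3) count=1: revealed 1 new [(4,3)] -> total=1
Click 2 (3,1) count=0: revealed 20 new [(0,1) (0,2) (0,3) (0,4) (1,0) (1,1) (1,2) (1,3) (1,4) (2,0) (2,1) (2,2) (2,3) (2,4) (3,0) (3,1) (3,2) (4,0) (4,1) (4,2)] -> total=21
Click 3 (0,4) count=1: revealed 0 new [(none)] -> total=21
Click 4 (0,6) count=1: revealed 1 new [(0,6)] -> total=22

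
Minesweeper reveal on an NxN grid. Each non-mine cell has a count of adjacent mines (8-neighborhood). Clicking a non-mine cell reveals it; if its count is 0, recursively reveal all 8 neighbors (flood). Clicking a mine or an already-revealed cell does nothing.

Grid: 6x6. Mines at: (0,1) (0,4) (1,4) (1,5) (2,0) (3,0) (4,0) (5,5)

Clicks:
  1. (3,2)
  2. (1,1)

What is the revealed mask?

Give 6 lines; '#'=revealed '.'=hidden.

Click 1 (3,2) count=0: revealed 22 new [(1,1) (1,2) (1,3) (2,1) (2,2) (2,3) (2,4) (2,5) (3,1) (3,2) (3,3) (3,4) (3,5) (4,1) (4,2) (4,3) (4,4) (4,5) (5,1) (5,2) (5,3) (5,4)] -> total=22
Click 2 (1,1) count=2: revealed 0 new [(none)] -> total=22

Answer: ......
.###..
.#####
.#####
.#####
.####.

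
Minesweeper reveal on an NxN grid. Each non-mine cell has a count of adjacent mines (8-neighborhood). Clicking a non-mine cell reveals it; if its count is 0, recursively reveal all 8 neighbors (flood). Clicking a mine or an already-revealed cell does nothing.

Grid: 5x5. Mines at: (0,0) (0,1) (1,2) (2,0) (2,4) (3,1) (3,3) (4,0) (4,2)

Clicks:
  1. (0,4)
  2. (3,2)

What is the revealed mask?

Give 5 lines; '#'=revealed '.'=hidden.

Answer: ...##
...##
.....
..#..
.....

Derivation:
Click 1 (0,4) count=0: revealed 4 new [(0,3) (0,4) (1,3) (1,4)] -> total=4
Click 2 (3,2) count=3: revealed 1 new [(3,2)] -> total=5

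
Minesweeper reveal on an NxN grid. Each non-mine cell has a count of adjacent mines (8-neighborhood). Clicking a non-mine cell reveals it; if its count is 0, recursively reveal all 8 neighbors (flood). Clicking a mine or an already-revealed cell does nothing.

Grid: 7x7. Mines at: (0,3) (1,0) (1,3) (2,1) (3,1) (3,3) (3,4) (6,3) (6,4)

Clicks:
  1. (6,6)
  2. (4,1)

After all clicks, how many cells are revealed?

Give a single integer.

Answer: 18

Derivation:
Click 1 (6,6) count=0: revealed 17 new [(0,4) (0,5) (0,6) (1,4) (1,5) (1,6) (2,4) (2,5) (2,6) (3,5) (3,6) (4,5) (4,6) (5,5) (5,6) (6,5) (6,6)] -> total=17
Click 2 (4,1) count=1: revealed 1 new [(4,1)] -> total=18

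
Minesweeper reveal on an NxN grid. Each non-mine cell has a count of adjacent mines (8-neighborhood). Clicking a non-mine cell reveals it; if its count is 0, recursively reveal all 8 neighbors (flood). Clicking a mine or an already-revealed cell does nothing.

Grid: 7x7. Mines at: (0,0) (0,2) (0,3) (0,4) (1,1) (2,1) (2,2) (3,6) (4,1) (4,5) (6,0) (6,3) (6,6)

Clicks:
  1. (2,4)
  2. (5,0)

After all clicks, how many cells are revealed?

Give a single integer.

Click 1 (2,4) count=0: revealed 9 new [(1,3) (1,4) (1,5) (2,3) (2,4) (2,5) (3,3) (3,4) (3,5)] -> total=9
Click 2 (5,0) count=2: revealed 1 new [(5,0)] -> total=10

Answer: 10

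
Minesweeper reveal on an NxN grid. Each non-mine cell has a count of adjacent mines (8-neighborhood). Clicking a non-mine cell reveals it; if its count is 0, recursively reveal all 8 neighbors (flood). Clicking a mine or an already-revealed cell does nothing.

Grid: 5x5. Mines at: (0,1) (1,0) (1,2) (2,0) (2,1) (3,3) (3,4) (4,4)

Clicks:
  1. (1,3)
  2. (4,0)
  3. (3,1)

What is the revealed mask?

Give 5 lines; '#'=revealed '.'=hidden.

Click 1 (1,3) count=1: revealed 1 new [(1,3)] -> total=1
Click 2 (4,0) count=0: revealed 6 new [(3,0) (3,1) (3,2) (4,0) (4,1) (4,2)] -> total=7
Click 3 (3,1) count=2: revealed 0 new [(none)] -> total=7

Answer: .....
...#.
.....
###..
###..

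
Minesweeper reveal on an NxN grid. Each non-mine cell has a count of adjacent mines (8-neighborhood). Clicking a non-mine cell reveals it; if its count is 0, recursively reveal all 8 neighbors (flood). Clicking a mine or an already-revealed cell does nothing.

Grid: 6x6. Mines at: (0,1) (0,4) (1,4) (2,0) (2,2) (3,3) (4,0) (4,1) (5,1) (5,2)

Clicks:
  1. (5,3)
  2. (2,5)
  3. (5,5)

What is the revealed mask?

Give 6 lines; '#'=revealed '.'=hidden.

Answer: ......
......
....##
....##
...###
...###

Derivation:
Click 1 (5,3) count=1: revealed 1 new [(5,3)] -> total=1
Click 2 (2,5) count=1: revealed 1 new [(2,5)] -> total=2
Click 3 (5,5) count=0: revealed 8 new [(2,4) (3,4) (3,5) (4,3) (4,4) (4,5) (5,4) (5,5)] -> total=10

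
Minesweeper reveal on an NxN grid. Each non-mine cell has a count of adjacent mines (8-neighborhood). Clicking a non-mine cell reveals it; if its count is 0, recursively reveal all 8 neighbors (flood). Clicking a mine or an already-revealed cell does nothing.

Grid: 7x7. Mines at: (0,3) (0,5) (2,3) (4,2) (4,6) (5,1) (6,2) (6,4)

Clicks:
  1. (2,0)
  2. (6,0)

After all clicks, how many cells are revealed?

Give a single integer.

Click 1 (2,0) count=0: revealed 14 new [(0,0) (0,1) (0,2) (1,0) (1,1) (1,2) (2,0) (2,1) (2,2) (3,0) (3,1) (3,2) (4,0) (4,1)] -> total=14
Click 2 (6,0) count=1: revealed 1 new [(6,0)] -> total=15

Answer: 15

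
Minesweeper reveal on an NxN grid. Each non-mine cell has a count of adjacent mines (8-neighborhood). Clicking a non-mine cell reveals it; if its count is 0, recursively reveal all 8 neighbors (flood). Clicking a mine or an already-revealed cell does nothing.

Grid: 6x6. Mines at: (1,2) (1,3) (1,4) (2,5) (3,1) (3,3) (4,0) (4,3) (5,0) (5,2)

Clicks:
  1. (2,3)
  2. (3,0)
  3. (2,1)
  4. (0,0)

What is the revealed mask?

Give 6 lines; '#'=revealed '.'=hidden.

Click 1 (2,3) count=4: revealed 1 new [(2,3)] -> total=1
Click 2 (3,0) count=2: revealed 1 new [(3,0)] -> total=2
Click 3 (2,1) count=2: revealed 1 new [(2,1)] -> total=3
Click 4 (0,0) count=0: revealed 5 new [(0,0) (0,1) (1,0) (1,1) (2,0)] -> total=8

Answer: ##....
##....
##.#..
#.....
......
......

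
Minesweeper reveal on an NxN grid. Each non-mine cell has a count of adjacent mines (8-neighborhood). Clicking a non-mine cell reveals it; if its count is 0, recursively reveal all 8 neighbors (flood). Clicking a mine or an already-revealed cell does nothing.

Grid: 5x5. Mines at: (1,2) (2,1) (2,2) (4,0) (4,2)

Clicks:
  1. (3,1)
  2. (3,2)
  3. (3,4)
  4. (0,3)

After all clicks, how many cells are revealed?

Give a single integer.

Answer: 12

Derivation:
Click 1 (3,1) count=4: revealed 1 new [(3,1)] -> total=1
Click 2 (3,2) count=3: revealed 1 new [(3,2)] -> total=2
Click 3 (3,4) count=0: revealed 10 new [(0,3) (0,4) (1,3) (1,4) (2,3) (2,4) (3,3) (3,4) (4,3) (4,4)] -> total=12
Click 4 (0,3) count=1: revealed 0 new [(none)] -> total=12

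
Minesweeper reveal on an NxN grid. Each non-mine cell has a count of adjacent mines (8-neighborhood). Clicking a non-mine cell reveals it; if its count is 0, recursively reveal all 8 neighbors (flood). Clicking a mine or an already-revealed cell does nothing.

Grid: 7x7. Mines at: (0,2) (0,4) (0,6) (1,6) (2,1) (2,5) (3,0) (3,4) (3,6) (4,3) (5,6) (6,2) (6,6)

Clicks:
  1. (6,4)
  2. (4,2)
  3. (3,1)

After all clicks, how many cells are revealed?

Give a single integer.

Answer: 8

Derivation:
Click 1 (6,4) count=0: revealed 6 new [(5,3) (5,4) (5,5) (6,3) (6,4) (6,5)] -> total=6
Click 2 (4,2) count=1: revealed 1 new [(4,2)] -> total=7
Click 3 (3,1) count=2: revealed 1 new [(3,1)] -> total=8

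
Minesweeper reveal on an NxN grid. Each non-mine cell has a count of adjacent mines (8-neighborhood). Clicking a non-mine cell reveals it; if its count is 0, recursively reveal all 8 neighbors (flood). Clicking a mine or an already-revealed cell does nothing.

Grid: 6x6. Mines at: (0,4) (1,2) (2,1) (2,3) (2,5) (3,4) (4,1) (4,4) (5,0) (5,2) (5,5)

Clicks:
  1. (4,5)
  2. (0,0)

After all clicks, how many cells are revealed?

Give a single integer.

Click 1 (4,5) count=3: revealed 1 new [(4,5)] -> total=1
Click 2 (0,0) count=0: revealed 4 new [(0,0) (0,1) (1,0) (1,1)] -> total=5

Answer: 5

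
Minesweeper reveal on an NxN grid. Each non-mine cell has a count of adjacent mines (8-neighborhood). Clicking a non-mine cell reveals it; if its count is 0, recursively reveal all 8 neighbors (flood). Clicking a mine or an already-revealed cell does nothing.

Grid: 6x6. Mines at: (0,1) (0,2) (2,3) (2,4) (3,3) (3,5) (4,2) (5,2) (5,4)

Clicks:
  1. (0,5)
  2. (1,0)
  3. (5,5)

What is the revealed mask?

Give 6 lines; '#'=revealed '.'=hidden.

Click 1 (0,5) count=0: revealed 6 new [(0,3) (0,4) (0,5) (1,3) (1,4) (1,5)] -> total=6
Click 2 (1,0) count=1: revealed 1 new [(1,0)] -> total=7
Click 3 (5,5) count=1: revealed 1 new [(5,5)] -> total=8

Answer: ...###
#..###
......
......
......
.....#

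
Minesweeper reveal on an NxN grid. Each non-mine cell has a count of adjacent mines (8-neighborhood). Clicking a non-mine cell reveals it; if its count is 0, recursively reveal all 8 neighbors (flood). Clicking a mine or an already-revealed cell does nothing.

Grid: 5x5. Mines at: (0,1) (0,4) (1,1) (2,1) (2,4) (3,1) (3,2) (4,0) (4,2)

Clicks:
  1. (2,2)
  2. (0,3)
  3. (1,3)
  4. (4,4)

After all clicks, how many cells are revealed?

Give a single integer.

Answer: 7

Derivation:
Click 1 (2,2) count=4: revealed 1 new [(2,2)] -> total=1
Click 2 (0,3) count=1: revealed 1 new [(0,3)] -> total=2
Click 3 (1,3) count=2: revealed 1 new [(1,3)] -> total=3
Click 4 (4,4) count=0: revealed 4 new [(3,3) (3,4) (4,3) (4,4)] -> total=7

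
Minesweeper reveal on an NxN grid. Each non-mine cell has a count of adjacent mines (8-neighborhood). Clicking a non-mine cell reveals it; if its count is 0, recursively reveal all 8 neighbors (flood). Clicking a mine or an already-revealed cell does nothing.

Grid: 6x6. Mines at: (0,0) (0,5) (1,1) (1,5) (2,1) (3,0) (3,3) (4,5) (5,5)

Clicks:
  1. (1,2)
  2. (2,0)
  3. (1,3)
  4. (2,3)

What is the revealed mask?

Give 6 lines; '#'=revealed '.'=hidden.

Answer: ..###.
..###.
#.###.
......
......
......

Derivation:
Click 1 (1,2) count=2: revealed 1 new [(1,2)] -> total=1
Click 2 (2,0) count=3: revealed 1 new [(2,0)] -> total=2
Click 3 (1,3) count=0: revealed 8 new [(0,2) (0,3) (0,4) (1,3) (1,4) (2,2) (2,3) (2,4)] -> total=10
Click 4 (2,3) count=1: revealed 0 new [(none)] -> total=10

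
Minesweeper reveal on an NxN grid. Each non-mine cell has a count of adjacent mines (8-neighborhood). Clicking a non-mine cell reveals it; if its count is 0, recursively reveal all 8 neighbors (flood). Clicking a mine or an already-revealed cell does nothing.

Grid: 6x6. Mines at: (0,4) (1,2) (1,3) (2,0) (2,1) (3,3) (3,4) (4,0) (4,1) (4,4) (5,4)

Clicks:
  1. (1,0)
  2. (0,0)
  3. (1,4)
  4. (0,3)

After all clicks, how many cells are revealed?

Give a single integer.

Click 1 (1,0) count=2: revealed 1 new [(1,0)] -> total=1
Click 2 (0,0) count=0: revealed 3 new [(0,0) (0,1) (1,1)] -> total=4
Click 3 (1,4) count=2: revealed 1 new [(1,4)] -> total=5
Click 4 (0,3) count=3: revealed 1 new [(0,3)] -> total=6

Answer: 6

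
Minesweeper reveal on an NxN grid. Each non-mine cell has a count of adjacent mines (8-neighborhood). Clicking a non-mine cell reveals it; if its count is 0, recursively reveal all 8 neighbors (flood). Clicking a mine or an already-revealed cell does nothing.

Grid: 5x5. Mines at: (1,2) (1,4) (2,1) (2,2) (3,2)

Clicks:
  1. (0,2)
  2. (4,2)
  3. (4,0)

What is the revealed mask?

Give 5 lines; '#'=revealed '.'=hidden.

Click 1 (0,2) count=1: revealed 1 new [(0,2)] -> total=1
Click 2 (4,2) count=1: revealed 1 new [(4,2)] -> total=2
Click 3 (4,0) count=0: revealed 4 new [(3,0) (3,1) (4,0) (4,1)] -> total=6

Answer: ..#..
.....
.....
##...
###..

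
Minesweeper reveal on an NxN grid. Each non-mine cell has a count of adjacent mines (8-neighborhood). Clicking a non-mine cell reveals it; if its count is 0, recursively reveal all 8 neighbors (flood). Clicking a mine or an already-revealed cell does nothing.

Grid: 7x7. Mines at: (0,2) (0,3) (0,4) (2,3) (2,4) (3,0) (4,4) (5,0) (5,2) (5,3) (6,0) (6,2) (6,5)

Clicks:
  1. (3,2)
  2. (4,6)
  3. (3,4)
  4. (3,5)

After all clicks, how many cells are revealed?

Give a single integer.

Click 1 (3,2) count=1: revealed 1 new [(3,2)] -> total=1
Click 2 (4,6) count=0: revealed 12 new [(0,5) (0,6) (1,5) (1,6) (2,5) (2,6) (3,5) (3,6) (4,5) (4,6) (5,5) (5,6)] -> total=13
Click 3 (3,4) count=3: revealed 1 new [(3,4)] -> total=14
Click 4 (3,5) count=2: revealed 0 new [(none)] -> total=14

Answer: 14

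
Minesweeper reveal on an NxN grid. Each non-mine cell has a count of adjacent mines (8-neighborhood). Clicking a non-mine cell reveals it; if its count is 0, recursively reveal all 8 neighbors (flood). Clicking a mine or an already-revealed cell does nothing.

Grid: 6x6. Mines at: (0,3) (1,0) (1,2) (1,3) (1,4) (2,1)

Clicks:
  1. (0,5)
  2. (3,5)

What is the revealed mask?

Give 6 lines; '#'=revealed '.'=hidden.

Answer: .....#
......
..####
######
######
######

Derivation:
Click 1 (0,5) count=1: revealed 1 new [(0,5)] -> total=1
Click 2 (3,5) count=0: revealed 22 new [(2,2) (2,3) (2,4) (2,5) (3,0) (3,1) (3,2) (3,3) (3,4) (3,5) (4,0) (4,1) (4,2) (4,3) (4,4) (4,5) (5,0) (5,1) (5,2) (5,3) (5,4) (5,5)] -> total=23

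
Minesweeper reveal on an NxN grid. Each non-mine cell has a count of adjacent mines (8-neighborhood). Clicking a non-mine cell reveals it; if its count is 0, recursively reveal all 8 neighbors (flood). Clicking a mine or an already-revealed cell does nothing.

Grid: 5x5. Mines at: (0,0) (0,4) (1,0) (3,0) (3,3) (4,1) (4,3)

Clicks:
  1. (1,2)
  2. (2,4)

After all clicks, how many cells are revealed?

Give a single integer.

Click 1 (1,2) count=0: revealed 9 new [(0,1) (0,2) (0,3) (1,1) (1,2) (1,3) (2,1) (2,2) (2,3)] -> total=9
Click 2 (2,4) count=1: revealed 1 new [(2,4)] -> total=10

Answer: 10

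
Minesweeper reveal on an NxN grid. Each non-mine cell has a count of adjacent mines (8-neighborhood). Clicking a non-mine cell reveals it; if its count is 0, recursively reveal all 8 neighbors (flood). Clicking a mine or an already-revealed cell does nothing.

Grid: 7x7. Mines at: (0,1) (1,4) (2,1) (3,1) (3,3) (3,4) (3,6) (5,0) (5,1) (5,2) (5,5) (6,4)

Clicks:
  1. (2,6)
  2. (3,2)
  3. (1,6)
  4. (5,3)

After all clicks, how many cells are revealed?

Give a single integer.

Click 1 (2,6) count=1: revealed 1 new [(2,6)] -> total=1
Click 2 (3,2) count=3: revealed 1 new [(3,2)] -> total=2
Click 3 (1,6) count=0: revealed 5 new [(0,5) (0,6) (1,5) (1,6) (2,5)] -> total=7
Click 4 (5,3) count=2: revealed 1 new [(5,3)] -> total=8

Answer: 8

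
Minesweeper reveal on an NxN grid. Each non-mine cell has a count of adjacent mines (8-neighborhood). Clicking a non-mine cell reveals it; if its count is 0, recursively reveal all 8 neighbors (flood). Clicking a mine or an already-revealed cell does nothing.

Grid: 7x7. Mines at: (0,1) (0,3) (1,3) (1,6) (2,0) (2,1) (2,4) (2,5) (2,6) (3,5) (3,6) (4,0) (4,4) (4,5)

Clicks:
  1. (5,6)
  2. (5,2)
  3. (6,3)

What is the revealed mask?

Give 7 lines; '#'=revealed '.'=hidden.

Click 1 (5,6) count=1: revealed 1 new [(5,6)] -> total=1
Click 2 (5,2) count=0: revealed 19 new [(3,1) (3,2) (3,3) (4,1) (4,2) (4,3) (5,0) (5,1) (5,2) (5,3) (5,4) (5,5) (6,0) (6,1) (6,2) (6,3) (6,4) (6,5) (6,6)] -> total=20
Click 3 (6,3) count=0: revealed 0 new [(none)] -> total=20

Answer: .......
.......
.......
.###...
.###...
#######
#######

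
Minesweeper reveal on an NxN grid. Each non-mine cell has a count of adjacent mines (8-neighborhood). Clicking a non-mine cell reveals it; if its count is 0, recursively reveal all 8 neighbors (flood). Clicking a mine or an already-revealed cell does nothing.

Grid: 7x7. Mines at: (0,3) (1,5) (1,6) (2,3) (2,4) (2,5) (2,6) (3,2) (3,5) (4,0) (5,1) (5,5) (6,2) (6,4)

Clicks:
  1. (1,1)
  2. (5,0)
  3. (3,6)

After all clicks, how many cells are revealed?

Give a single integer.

Click 1 (1,1) count=0: revealed 11 new [(0,0) (0,1) (0,2) (1,0) (1,1) (1,2) (2,0) (2,1) (2,2) (3,0) (3,1)] -> total=11
Click 2 (5,0) count=2: revealed 1 new [(5,0)] -> total=12
Click 3 (3,6) count=3: revealed 1 new [(3,6)] -> total=13

Answer: 13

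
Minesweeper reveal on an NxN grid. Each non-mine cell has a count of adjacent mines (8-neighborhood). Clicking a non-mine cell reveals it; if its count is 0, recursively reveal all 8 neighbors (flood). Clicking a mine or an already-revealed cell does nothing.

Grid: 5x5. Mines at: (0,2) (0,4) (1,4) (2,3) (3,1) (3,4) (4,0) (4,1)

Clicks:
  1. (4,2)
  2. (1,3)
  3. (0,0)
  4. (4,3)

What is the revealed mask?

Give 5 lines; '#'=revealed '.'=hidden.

Answer: ##...
##.#.
##...
.....
..##.

Derivation:
Click 1 (4,2) count=2: revealed 1 new [(4,2)] -> total=1
Click 2 (1,3) count=4: revealed 1 new [(1,3)] -> total=2
Click 3 (0,0) count=0: revealed 6 new [(0,0) (0,1) (1,0) (1,1) (2,0) (2,1)] -> total=8
Click 4 (4,3) count=1: revealed 1 new [(4,3)] -> total=9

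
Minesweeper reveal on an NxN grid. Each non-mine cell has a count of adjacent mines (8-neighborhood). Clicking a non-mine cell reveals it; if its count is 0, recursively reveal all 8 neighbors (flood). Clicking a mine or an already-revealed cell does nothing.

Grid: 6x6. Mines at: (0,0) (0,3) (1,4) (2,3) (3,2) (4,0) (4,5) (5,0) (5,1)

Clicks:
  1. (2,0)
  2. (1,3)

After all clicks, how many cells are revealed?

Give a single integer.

Click 1 (2,0) count=0: revealed 6 new [(1,0) (1,1) (2,0) (2,1) (3,0) (3,1)] -> total=6
Click 2 (1,3) count=3: revealed 1 new [(1,3)] -> total=7

Answer: 7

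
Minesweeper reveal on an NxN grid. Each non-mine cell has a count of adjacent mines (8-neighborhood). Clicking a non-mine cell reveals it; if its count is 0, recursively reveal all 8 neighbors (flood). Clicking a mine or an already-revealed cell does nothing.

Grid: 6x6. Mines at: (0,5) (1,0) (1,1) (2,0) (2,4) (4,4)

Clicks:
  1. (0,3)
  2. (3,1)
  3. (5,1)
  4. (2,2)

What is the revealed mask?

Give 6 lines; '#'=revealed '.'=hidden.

Click 1 (0,3) count=0: revealed 6 new [(0,2) (0,3) (0,4) (1,2) (1,3) (1,4)] -> total=6
Click 2 (3,1) count=1: revealed 1 new [(3,1)] -> total=7
Click 3 (5,1) count=0: revealed 14 new [(2,1) (2,2) (2,3) (3,0) (3,2) (3,3) (4,0) (4,1) (4,2) (4,3) (5,0) (5,1) (5,2) (5,3)] -> total=21
Click 4 (2,2) count=1: revealed 0 new [(none)] -> total=21

Answer: ..###.
..###.
.###..
####..
####..
####..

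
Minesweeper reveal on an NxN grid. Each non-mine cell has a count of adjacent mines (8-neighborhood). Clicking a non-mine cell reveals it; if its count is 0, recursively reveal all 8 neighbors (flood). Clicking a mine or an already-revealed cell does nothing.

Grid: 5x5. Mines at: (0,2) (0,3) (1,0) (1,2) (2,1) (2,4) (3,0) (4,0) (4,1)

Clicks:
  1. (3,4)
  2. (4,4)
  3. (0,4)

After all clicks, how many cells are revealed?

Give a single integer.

Click 1 (3,4) count=1: revealed 1 new [(3,4)] -> total=1
Click 2 (4,4) count=0: revealed 5 new [(3,2) (3,3) (4,2) (4,3) (4,4)] -> total=6
Click 3 (0,4) count=1: revealed 1 new [(0,4)] -> total=7

Answer: 7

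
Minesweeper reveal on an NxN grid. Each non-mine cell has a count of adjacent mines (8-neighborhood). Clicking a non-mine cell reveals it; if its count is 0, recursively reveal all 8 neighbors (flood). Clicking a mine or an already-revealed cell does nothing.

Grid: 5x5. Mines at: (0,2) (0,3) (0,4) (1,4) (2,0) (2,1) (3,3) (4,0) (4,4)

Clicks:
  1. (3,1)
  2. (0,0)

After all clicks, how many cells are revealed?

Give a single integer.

Answer: 5

Derivation:
Click 1 (3,1) count=3: revealed 1 new [(3,1)] -> total=1
Click 2 (0,0) count=0: revealed 4 new [(0,0) (0,1) (1,0) (1,1)] -> total=5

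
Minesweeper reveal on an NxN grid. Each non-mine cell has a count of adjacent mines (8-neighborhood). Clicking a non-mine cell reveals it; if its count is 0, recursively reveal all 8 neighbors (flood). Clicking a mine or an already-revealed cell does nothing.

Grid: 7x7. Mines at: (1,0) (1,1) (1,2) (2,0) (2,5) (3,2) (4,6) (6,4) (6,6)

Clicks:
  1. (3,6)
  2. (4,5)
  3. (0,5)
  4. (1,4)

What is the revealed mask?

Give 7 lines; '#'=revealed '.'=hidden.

Click 1 (3,6) count=2: revealed 1 new [(3,6)] -> total=1
Click 2 (4,5) count=1: revealed 1 new [(4,5)] -> total=2
Click 3 (0,5) count=0: revealed 8 new [(0,3) (0,4) (0,5) (0,6) (1,3) (1,4) (1,5) (1,6)] -> total=10
Click 4 (1,4) count=1: revealed 0 new [(none)] -> total=10

Answer: ...####
...####
.......
......#
.....#.
.......
.......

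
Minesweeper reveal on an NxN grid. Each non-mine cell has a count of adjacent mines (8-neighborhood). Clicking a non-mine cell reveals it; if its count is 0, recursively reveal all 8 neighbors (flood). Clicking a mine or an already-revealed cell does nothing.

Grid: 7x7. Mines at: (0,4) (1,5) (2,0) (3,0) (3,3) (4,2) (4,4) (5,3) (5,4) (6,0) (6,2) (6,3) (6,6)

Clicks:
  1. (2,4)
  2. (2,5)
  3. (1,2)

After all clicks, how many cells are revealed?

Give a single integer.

Click 1 (2,4) count=2: revealed 1 new [(2,4)] -> total=1
Click 2 (2,5) count=1: revealed 1 new [(2,5)] -> total=2
Click 3 (1,2) count=0: revealed 11 new [(0,0) (0,1) (0,2) (0,3) (1,0) (1,1) (1,2) (1,3) (2,1) (2,2) (2,3)] -> total=13

Answer: 13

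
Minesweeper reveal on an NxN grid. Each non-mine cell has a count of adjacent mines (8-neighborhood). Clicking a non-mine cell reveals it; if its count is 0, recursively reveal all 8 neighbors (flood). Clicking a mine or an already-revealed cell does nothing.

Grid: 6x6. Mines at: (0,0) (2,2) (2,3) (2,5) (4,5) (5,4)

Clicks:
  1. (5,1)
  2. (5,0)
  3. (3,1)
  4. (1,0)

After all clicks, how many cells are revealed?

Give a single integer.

Click 1 (5,1) count=0: revealed 16 new [(1,0) (1,1) (2,0) (2,1) (3,0) (3,1) (3,2) (3,3) (4,0) (4,1) (4,2) (4,3) (5,0) (5,1) (5,2) (5,3)] -> total=16
Click 2 (5,0) count=0: revealed 0 new [(none)] -> total=16
Click 3 (3,1) count=1: revealed 0 new [(none)] -> total=16
Click 4 (1,0) count=1: revealed 0 new [(none)] -> total=16

Answer: 16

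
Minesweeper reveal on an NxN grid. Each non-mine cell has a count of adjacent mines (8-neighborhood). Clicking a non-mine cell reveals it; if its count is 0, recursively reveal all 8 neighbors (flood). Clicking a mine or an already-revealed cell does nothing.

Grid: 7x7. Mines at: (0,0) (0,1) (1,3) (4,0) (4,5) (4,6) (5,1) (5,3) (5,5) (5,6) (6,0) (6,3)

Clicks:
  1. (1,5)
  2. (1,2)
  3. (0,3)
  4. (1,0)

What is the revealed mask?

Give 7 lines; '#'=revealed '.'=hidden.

Answer: ...####
#.#.###
....###
....###
.......
.......
.......

Derivation:
Click 1 (1,5) count=0: revealed 12 new [(0,4) (0,5) (0,6) (1,4) (1,5) (1,6) (2,4) (2,5) (2,6) (3,4) (3,5) (3,6)] -> total=12
Click 2 (1,2) count=2: revealed 1 new [(1,2)] -> total=13
Click 3 (0,3) count=1: revealed 1 new [(0,3)] -> total=14
Click 4 (1,0) count=2: revealed 1 new [(1,0)] -> total=15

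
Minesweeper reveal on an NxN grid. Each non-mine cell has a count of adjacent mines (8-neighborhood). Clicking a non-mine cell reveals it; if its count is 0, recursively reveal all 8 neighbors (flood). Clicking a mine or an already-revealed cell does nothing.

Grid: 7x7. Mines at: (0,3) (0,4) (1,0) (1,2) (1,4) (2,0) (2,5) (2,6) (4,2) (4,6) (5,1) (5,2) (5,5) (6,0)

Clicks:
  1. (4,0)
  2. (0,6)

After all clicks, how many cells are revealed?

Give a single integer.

Click 1 (4,0) count=1: revealed 1 new [(4,0)] -> total=1
Click 2 (0,6) count=0: revealed 4 new [(0,5) (0,6) (1,5) (1,6)] -> total=5

Answer: 5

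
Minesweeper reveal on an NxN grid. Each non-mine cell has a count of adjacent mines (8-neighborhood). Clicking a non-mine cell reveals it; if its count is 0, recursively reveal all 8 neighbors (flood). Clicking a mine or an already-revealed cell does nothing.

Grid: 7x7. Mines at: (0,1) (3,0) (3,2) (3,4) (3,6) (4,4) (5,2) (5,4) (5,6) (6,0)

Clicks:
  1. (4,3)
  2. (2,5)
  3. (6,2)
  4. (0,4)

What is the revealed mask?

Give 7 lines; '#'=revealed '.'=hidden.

Answer: ..#####
..#####
..#####
.......
...#...
.......
..#....

Derivation:
Click 1 (4,3) count=5: revealed 1 new [(4,3)] -> total=1
Click 2 (2,5) count=2: revealed 1 new [(2,5)] -> total=2
Click 3 (6,2) count=1: revealed 1 new [(6,2)] -> total=3
Click 4 (0,4) count=0: revealed 14 new [(0,2) (0,3) (0,4) (0,5) (0,6) (1,2) (1,3) (1,4) (1,5) (1,6) (2,2) (2,3) (2,4) (2,6)] -> total=17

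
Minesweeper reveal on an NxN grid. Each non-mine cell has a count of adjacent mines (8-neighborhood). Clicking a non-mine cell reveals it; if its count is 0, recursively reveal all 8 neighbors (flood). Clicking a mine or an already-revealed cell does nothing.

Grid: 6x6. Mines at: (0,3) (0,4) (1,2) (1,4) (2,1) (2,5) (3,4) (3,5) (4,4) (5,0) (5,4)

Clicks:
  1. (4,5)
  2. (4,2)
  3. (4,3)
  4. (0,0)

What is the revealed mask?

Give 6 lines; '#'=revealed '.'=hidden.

Click 1 (4,5) count=4: revealed 1 new [(4,5)] -> total=1
Click 2 (4,2) count=0: revealed 9 new [(3,1) (3,2) (3,3) (4,1) (4,2) (4,3) (5,1) (5,2) (5,3)] -> total=10
Click 3 (4,3) count=3: revealed 0 new [(none)] -> total=10
Click 4 (0,0) count=0: revealed 4 new [(0,0) (0,1) (1,0) (1,1)] -> total=14

Answer: ##....
##....
......
.###..
.###.#
.###..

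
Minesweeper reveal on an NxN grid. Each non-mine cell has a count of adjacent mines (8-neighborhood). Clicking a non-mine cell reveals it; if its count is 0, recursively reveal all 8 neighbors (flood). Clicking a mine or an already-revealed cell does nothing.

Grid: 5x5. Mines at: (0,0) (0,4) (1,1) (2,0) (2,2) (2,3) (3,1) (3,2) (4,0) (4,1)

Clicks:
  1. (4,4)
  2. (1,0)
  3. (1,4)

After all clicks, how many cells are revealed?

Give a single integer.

Answer: 6

Derivation:
Click 1 (4,4) count=0: revealed 4 new [(3,3) (3,4) (4,3) (4,4)] -> total=4
Click 2 (1,0) count=3: revealed 1 new [(1,0)] -> total=5
Click 3 (1,4) count=2: revealed 1 new [(1,4)] -> total=6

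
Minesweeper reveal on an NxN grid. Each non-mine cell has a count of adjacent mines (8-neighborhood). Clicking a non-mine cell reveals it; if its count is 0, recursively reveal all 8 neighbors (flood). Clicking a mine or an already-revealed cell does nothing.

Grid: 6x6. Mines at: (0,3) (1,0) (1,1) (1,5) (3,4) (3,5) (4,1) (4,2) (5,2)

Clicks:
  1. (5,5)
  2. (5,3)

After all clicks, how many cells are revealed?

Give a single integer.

Answer: 6

Derivation:
Click 1 (5,5) count=0: revealed 6 new [(4,3) (4,4) (4,5) (5,3) (5,4) (5,5)] -> total=6
Click 2 (5,3) count=2: revealed 0 new [(none)] -> total=6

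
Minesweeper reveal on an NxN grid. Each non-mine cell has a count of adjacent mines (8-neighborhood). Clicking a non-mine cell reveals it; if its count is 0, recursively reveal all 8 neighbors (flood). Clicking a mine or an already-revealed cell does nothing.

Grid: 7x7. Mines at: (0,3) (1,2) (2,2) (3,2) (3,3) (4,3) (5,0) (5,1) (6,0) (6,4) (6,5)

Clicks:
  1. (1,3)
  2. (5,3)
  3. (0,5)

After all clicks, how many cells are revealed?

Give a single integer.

Answer: 20

Derivation:
Click 1 (1,3) count=3: revealed 1 new [(1,3)] -> total=1
Click 2 (5,3) count=2: revealed 1 new [(5,3)] -> total=2
Click 3 (0,5) count=0: revealed 18 new [(0,4) (0,5) (0,6) (1,4) (1,5) (1,6) (2,4) (2,5) (2,6) (3,4) (3,5) (3,6) (4,4) (4,5) (4,6) (5,4) (5,5) (5,6)] -> total=20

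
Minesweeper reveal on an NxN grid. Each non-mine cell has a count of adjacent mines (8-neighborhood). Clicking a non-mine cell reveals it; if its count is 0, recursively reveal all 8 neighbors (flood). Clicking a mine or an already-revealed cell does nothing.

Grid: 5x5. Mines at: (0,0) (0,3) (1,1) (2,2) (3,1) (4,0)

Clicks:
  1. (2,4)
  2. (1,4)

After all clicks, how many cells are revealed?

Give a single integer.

Answer: 10

Derivation:
Click 1 (2,4) count=0: revealed 10 new [(1,3) (1,4) (2,3) (2,4) (3,2) (3,3) (3,4) (4,2) (4,3) (4,4)] -> total=10
Click 2 (1,4) count=1: revealed 0 new [(none)] -> total=10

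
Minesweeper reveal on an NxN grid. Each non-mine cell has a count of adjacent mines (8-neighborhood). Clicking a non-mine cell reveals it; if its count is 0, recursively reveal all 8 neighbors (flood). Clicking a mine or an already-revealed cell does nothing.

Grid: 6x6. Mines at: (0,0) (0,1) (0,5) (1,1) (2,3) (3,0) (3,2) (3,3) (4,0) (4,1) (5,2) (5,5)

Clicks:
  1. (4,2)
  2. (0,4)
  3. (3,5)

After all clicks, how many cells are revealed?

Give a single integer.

Click 1 (4,2) count=4: revealed 1 new [(4,2)] -> total=1
Click 2 (0,4) count=1: revealed 1 new [(0,4)] -> total=2
Click 3 (3,5) count=0: revealed 8 new [(1,4) (1,5) (2,4) (2,5) (3,4) (3,5) (4,4) (4,5)] -> total=10

Answer: 10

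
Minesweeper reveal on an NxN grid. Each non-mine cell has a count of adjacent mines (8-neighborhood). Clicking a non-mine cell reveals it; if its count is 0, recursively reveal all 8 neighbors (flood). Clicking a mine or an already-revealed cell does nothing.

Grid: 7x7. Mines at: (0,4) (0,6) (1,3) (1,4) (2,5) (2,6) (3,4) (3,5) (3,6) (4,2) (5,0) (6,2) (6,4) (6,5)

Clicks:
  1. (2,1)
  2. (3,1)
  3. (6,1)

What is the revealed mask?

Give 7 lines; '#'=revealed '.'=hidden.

Click 1 (2,1) count=0: revealed 14 new [(0,0) (0,1) (0,2) (1,0) (1,1) (1,2) (2,0) (2,1) (2,2) (3,0) (3,1) (3,2) (4,0) (4,1)] -> total=14
Click 2 (3,1) count=1: revealed 0 new [(none)] -> total=14
Click 3 (6,1) count=2: revealed 1 new [(6,1)] -> total=15

Answer: ###....
###....
###....
###....
##.....
.......
.#.....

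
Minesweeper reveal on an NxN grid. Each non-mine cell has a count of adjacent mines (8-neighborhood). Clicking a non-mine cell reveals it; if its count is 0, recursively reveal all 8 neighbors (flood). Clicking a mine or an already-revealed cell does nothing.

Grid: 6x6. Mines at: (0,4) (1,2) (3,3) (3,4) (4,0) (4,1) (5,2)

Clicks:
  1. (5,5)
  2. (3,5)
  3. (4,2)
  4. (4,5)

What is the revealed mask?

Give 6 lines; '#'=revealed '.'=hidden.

Click 1 (5,5) count=0: revealed 6 new [(4,3) (4,4) (4,5) (5,3) (5,4) (5,5)] -> total=6
Click 2 (3,5) count=1: revealed 1 new [(3,5)] -> total=7
Click 3 (4,2) count=3: revealed 1 new [(4,2)] -> total=8
Click 4 (4,5) count=1: revealed 0 new [(none)] -> total=8

Answer: ......
......
......
.....#
..####
...###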